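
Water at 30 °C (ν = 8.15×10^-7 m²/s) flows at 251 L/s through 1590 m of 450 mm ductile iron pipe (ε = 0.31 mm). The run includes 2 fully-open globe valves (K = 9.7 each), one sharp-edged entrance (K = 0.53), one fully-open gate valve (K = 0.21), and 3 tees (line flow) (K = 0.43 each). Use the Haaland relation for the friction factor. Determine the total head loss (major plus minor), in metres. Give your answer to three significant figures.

V = 4Q/(πD²) = 1.578 m/s; V²/2g = 0.1269 m
Re = 8.71×10^5, ε/D = 6.89×10^-4 → f = 0.01840 (Haaland)
Major: h_f = f(L/D)·V²/2g = 0.01840·3533·0.1269 = 8.255 m
Minor: ΣK = 21.4; h_m = ΣK·V²/2g = 2.720 m
Total H_L = 8.255 + 2.720 = 10.97 m

H_L ≈ 11.0 m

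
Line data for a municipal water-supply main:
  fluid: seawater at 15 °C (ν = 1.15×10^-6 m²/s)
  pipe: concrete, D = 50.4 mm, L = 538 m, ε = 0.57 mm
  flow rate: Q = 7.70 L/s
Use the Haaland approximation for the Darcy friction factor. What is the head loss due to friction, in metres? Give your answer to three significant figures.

h_f ≈ 324 m

V = 4Q/(πD²) = 4·0.00770/(π·0.0504²) = 3.860 m/s
Re = VD/ν = 3.860·0.0504/1.15×10^-6 = 1.69×10^5 → turbulent
ε/D = 0.57/50.4 = 0.0113
Haaland: f = 0.03992
h_f = f(L/D)V²/(2g) = 0.03992·(538/0.0504)·3.860²/(2·9.81) = 323.5 m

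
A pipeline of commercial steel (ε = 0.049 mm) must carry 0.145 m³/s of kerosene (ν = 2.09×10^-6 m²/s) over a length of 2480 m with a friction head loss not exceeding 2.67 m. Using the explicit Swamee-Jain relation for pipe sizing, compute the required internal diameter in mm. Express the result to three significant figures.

Swamee-Jain (Type III): D = 0.66·[ε^1.25·(LQ²/(gh_f))^4.75 + ν·Q^9.4·(L/(gh_f))^5.2]^0.04
LQ²/(gh_f) = 1.991; L/(gh_f) = 94.68
Term 1 = ε^1.25·(…)^4.75 = 1.08×10^-4; Term 2 = ν·Q^9.4·(…)^5.2 = 5.17×10^-4
D = 0.66·(1.08×10^-4 + 5.17×10^-4)^0.04 = 0.4913 m = 491 mm
Check: V = 0.765 m/s, Re = 1.80×10^5, f = 0.01667, h_f = 2.51 m ≈ 2.67 m ✓

D ≈ 491 mm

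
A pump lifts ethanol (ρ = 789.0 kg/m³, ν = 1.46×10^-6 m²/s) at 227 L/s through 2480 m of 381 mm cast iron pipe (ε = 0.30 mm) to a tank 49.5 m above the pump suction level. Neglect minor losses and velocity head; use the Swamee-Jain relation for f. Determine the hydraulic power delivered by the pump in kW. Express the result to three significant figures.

V = 4Q/(πD²) = 1.991 m/s; Re = 5.20×10^5; ε/D = 7.87×10^-4; f = 0.01934
h_f = f(L/D)V²/2g = 25.44 m
Total head H = z + h_f = 49.5 + 25.44 = 74.94 m
P_hyd = ρgQH = 789.0·9.81·0.227·74.94 = 131.7 kW

P_hyd ≈ 132 kW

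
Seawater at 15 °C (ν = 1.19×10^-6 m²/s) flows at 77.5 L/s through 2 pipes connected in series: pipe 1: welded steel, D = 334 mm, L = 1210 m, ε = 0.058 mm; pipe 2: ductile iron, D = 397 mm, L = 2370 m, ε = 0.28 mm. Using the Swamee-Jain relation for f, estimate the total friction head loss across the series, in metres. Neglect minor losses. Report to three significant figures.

H ≈ 4.75 m

Pipe 1: V = 0.8845 m/s, Re = 2.48×10^5, ε/D = 1.74×10^-4, f = 0.01647, h_1 = f(L/D)V²/2g = 2.379 m
Pipe 2: V = 0.6261 m/s, Re = 2.09×10^5, ε/D = 7.05×10^-4, f = 0.01988, h_2 = f(L/D)V²/2g = 2.371 m
Series → Q common, losses add: H = Σh = 4.750 m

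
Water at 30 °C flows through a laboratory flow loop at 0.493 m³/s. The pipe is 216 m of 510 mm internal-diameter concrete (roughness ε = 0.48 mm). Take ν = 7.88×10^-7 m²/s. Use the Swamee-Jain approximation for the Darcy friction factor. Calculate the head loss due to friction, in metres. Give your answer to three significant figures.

h_f ≈ 2.47 m

V = 4Q/(πD²) = 4·0.493/(π·0.510²) = 2.413 m/s
Re = VD/ν = 2.413·0.510/7.88×10^-7 = 1.56×10^6 → turbulent
ε/D = 0.48/510 = 9.41×10^-4
Swamee-Jain: f = 0.01962
h_f = f(L/D)V²/(2g) = 0.01962·(216/0.510)·2.413²/(2·9.81) = 2.467 m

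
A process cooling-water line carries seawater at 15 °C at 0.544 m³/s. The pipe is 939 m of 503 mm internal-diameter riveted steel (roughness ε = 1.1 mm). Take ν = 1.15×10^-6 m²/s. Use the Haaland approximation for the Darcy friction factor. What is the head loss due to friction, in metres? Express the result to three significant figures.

h_f ≈ 17.2 m

V = 4Q/(πD²) = 4·0.544/(π·0.503²) = 2.738 m/s
Re = VD/ν = 2.738·0.503/1.15×10^-6 = 1.20×10^6 → turbulent
ε/D = 1.1/503 = 0.00219
Haaland: f = 0.02416
h_f = f(L/D)V²/(2g) = 0.02416·(939/0.503)·2.738²/(2·9.81) = 17.23 m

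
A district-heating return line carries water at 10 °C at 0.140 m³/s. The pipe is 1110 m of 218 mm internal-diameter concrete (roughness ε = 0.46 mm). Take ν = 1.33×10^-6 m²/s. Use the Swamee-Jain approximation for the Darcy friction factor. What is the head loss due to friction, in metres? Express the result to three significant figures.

V = 4Q/(πD²) = 4·0.140/(π·0.218²) = 3.751 m/s
Re = VD/ν = 3.751·0.218/1.33×10^-6 = 6.15×10^5 → turbulent
ε/D = 0.46/218 = 0.00211
Swamee-Jain: f = 0.02415
h_f = f(L/D)V²/(2g) = 0.02415·(1110/0.218)·3.751²/(2·9.81) = 88.16 m

h_f ≈ 88.2 m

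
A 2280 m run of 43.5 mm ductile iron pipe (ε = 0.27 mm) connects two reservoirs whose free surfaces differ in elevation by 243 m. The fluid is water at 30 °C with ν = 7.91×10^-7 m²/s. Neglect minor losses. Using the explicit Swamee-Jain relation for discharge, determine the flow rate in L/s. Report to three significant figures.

Swamee-Jain (Type II): Q = -0.965·√(gD⁵h_f/L)·ln[ε/(3.7D) + √(3.17ν²L/(gD³h_f))]
√(gD⁵h_f/L) = √(9.81·0.0435⁵·243/2280) = 4.035×10^-4
ε/(3.7D) = 0.00168; √(3.17ν²L/(gD³h_f)) = 1.52×10^-4
Q = -0.965·4.035×10^-4·ln(0.001829) = 0.002455 m³/s
Check: V = 1.65 m/s, Re = 9.08×10^4, f = 0.03362, h_f = 245 m ≈ 243 m ✓

Q ≈ 2.45 L/s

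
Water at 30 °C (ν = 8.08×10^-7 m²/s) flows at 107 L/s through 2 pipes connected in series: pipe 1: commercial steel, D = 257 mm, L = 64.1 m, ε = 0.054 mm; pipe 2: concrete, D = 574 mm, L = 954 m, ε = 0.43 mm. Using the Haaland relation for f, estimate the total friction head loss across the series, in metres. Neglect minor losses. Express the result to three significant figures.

H ≈ 1.10 m

Pipe 1: V = 2.063 m/s, Re = 6.56×10^5, ε/D = 2.10×10^-4, f = 0.01508, h_1 = f(L/D)V²/2g = 0.8155 m
Pipe 2: V = 0.4135 m/s, Re = 2.94×10^5, ε/D = 7.49×10^-4, f = 0.01941, h_2 = f(L/D)V²/2g = 0.2812 m
Series → Q common, losses add: H = Σh = 1.097 m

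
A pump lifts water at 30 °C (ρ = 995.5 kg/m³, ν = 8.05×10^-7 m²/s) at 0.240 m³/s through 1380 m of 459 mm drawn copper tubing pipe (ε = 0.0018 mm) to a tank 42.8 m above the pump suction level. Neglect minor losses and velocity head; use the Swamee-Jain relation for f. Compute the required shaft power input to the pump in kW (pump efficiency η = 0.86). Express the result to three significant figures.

V = 4Q/(πD²) = 1.450 m/s; Re = 8.27×10^5; ε/D = 3.92×10^-6; f = 0.01207
h_f = f(L/D)V²/2g = 3.893 m
Total head H = z + h_f = 42.8 + 3.893 = 46.69 m
P_hyd = ρgQH = 995.5·9.81·0.240·46.69 = 109.4 kW
P_shaft = P_hyd/η = 109.4/0.86 = 127.3 kW

P_shaft ≈ 127 kW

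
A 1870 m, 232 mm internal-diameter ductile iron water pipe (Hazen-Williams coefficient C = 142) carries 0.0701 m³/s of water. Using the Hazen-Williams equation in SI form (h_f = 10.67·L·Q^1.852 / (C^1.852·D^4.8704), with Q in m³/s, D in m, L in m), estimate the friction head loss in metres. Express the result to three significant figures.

h_f = 10.67·1870·0.0701^1.852 / (142^1.852·0.232^4.8704) = 18.47 m

h_f ≈ 18.5 m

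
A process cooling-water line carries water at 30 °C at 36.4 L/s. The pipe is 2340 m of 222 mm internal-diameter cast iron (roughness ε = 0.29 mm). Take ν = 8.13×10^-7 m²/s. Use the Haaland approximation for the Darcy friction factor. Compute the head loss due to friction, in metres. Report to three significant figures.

V = 4Q/(πD²) = 4·0.0364/(π·0.222²) = 0.9404 m/s
Re = VD/ν = 0.9404·0.222/8.13×10^-7 = 2.57×10^5 → turbulent
ε/D = 0.29/222 = 0.00131
Haaland: f = 0.02184
h_f = f(L/D)V²/(2g) = 0.02184·(2340/0.222)·0.9404²/(2·9.81) = 10.38 m

h_f ≈ 10.4 m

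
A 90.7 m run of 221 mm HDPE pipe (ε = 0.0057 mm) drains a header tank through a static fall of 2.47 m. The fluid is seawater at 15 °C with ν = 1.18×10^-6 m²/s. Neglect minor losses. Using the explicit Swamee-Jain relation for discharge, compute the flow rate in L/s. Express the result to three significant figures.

Q ≈ 114 L/s

Swamee-Jain (Type II): Q = -0.965·√(gD⁵h_f/L)·ln[ε/(3.7D) + √(3.17ν²L/(gD³h_f))]
√(gD⁵h_f/L) = √(9.81·0.221⁵·2.47/90.7) = 0.01187
ε/(3.7D) = 6.97×10^-6; √(3.17ν²L/(gD³h_f)) = 3.91×10^-5
Q = -0.965·0.01187·ln(4.609×10^-5) = 0.1143 m³/s
Check: V = 2.98 m/s, Re = 5.58×10^5, f = 0.01327, h_f = 2.47 m ≈ 2.47 m ✓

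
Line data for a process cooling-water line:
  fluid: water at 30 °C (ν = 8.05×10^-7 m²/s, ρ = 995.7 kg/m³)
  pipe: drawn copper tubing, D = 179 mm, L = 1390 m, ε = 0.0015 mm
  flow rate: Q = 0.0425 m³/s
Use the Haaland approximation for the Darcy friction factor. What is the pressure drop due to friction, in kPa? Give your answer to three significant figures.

Δp ≈ 153 kPa

V = 4Q/(πD²) = 4·0.0425/(π·0.179²) = 1.689 m/s
Re = VD/ν = 1.689·0.179/8.05×10^-7 = 3.76×10^5 → turbulent
ε/D = 0.0015/179 = 8.38×10^-6
Haaland: f = 0.01384
h_f = f(L/D)V²/(2g) = 0.01384·(1390/0.179)·1.689²/(2·9.81) = 15.62 m
Δp = ρg·h_f = 995.7·9.81·15.62 = 152.6 kPa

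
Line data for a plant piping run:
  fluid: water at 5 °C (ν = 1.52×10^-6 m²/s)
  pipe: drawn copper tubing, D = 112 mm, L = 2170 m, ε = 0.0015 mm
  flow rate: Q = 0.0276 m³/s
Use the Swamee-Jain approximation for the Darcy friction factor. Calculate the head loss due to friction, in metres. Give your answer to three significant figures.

V = 4Q/(πD²) = 4·0.0276/(π·0.112²) = 2.801 m/s
Re = VD/ν = 2.801·0.112/1.52×10^-6 = 2.06×10^5 → turbulent
ε/D = 0.0015/112 = 1.34×10^-5
Swamee-Jain: f = 0.01556
h_f = f(L/D)V²/(2g) = 0.01556·(2170/0.112)·2.801²/(2·9.81) = 120.6 m

h_f ≈ 121 m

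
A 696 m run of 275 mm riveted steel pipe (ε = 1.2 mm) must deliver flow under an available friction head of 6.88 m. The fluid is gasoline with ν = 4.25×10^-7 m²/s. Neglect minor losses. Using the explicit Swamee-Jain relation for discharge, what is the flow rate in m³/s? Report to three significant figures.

Q ≈ 0.0802 m³/s

Swamee-Jain (Type II): Q = -0.965·√(gD⁵h_f/L)·ln[ε/(3.7D) + √(3.17ν²L/(gD³h_f))]
√(gD⁵h_f/L) = √(9.81·0.275⁵·6.88/696) = 0.01235
ε/(3.7D) = 0.00118; √(3.17ν²L/(gD³h_f)) = 1.68×10^-5
Q = -0.965·0.01235·ln(0.001196) = 0.08019 m³/s
Check: V = 1.35 m/s, Re = 8.74×10^5, f = 0.02934, h_f = 6.90 m ≈ 6.88 m ✓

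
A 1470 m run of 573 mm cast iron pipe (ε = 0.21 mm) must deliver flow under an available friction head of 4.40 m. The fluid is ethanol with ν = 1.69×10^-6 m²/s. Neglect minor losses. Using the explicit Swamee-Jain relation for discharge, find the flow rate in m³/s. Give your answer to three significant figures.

Q ≈ 0.365 m³/s

Swamee-Jain (Type II): Q = -0.965·√(gD⁵h_f/L)·ln[ε/(3.7D) + √(3.17ν²L/(gD³h_f))]
√(gD⁵h_f/L) = √(9.81·0.573⁵·4.40/1470) = 0.04259
ε/(3.7D) = 9.91×10^-5; √(3.17ν²L/(gD³h_f)) = 4.05×10^-5
Q = -0.965·0.04259·ln(1.395×10^-4) = 0.3648 m³/s
Check: V = 1.41 m/s, Re = 4.80×10^5, f = 0.01692, h_f = 4.43 m ≈ 4.40 m ✓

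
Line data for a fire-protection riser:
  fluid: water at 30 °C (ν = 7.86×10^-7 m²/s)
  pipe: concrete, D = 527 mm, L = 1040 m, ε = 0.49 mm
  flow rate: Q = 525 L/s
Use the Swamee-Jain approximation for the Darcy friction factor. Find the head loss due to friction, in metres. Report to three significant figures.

V = 4Q/(πD²) = 4·0.525/(π·0.527²) = 2.407 m/s
Re = VD/ν = 2.407·0.527/7.86×10^-7 = 1.61×10^6 → turbulent
ε/D = 0.49/527 = 9.30×10^-4
Swamee-Jain: f = 0.01956
h_f = f(L/D)V²/(2g) = 0.01956·(1040/0.527)·2.407²/(2·9.81) = 11.40 m

h_f ≈ 11.4 m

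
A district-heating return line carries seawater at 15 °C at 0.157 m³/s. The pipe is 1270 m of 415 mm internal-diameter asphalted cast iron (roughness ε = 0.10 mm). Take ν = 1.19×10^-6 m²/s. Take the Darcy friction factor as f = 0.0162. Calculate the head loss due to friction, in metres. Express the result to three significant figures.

h_f ≈ 3.40 m

V = 4Q/(πD²) = 4·0.157/(π·0.415²) = 1.161 m/s
h_f = f(L/D)V²/(2g) = 0.01620·(1270/0.415)·1.161²/(2·9.81) = 3.404 m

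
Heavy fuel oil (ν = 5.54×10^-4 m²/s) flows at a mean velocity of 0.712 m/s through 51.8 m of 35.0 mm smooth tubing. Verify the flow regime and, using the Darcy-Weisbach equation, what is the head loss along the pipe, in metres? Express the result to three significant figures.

Re = VD/ν = 0.712·0.03500/5.54×10^-4 = 45.0 → laminar (Re < 2300)
f = 64/Re = 1.423
h_f = f(L/D)V²/(2g) = 1.423·(51.8/0.03500)·0.712²/(2·9.81) = 54.41 m

h_f ≈ 54.4 m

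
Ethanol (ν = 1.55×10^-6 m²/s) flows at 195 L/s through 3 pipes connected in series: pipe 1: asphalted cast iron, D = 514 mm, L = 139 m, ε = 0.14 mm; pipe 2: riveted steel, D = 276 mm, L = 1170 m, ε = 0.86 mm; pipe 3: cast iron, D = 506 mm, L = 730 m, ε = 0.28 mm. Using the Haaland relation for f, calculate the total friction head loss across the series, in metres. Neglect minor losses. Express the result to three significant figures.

H ≈ 62.8 m

Pipe 1: V = 0.9398 m/s, Re = 3.12×10^5, ε/D = 2.72×10^-4, f = 0.01655, h_1 = f(L/D)V²/2g = 0.2014 m
Pipe 2: V = 3.259 m/s, Re = 5.80×10^5, ε/D = 0.00312, f = 0.02670, h_2 = f(L/D)V²/2g = 61.29 m
Pipe 3: V = 0.9697 m/s, Re = 3.17×10^5, ε/D = 5.53×10^-4, f = 0.01832, h_3 = f(L/D)V²/2g = 1.267 m
Series → Q common, losses add: H = Σh = 62.76 m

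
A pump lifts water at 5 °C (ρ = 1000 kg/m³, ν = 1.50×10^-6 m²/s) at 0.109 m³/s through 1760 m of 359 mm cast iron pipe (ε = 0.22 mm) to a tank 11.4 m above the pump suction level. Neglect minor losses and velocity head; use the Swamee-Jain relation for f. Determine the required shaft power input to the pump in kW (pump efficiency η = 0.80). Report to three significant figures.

P_shaft ≈ 22.6 kW

V = 4Q/(πD²) = 1.077 m/s; Re = 2.58×10^5; ε/D = 6.13×10^-4; f = 0.01914
h_f = f(L/D)V²/2g = 5.545 m
Total head H = z + h_f = 11.4 + 5.545 = 16.95 m
P_hyd = ρgQH = 1000·9.81·0.109·16.95 = 18.12 kW
P_shaft = P_hyd/η = 18.12/0.80 = 22.65 kW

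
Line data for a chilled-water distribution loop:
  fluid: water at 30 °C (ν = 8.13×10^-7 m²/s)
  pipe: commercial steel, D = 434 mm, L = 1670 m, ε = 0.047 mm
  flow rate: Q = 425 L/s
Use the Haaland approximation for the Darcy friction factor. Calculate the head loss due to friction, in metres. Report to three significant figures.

h_f ≈ 21.1 m

V = 4Q/(πD²) = 4·0.425/(π·0.434²) = 2.873 m/s
Re = VD/ν = 2.873·0.434/8.13×10^-7 = 1.53×10^6 → turbulent
ε/D = 0.047/434 = 1.08×10^-4
Haaland: f = 0.01306
h_f = f(L/D)V²/(2g) = 0.01306·(1670/0.434)·2.873²/(2·9.81) = 21.15 m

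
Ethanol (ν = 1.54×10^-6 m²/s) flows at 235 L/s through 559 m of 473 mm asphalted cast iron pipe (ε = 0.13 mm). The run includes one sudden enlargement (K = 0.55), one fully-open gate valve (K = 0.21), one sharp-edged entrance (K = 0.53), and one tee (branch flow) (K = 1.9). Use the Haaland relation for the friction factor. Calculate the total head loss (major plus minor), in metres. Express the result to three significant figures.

H_L ≈ 2.03 m

V = 4Q/(πD²) = 1.337 m/s; V²/2g = 0.09116 m
Re = 4.11×10^5, ε/D = 2.75×10^-4 → f = 0.01618 (Haaland)
Major: h_f = f(L/D)·V²/2g = 0.01618·1182·0.09116 = 1.743 m
Minor: ΣK = 3.19; h_m = ΣK·V²/2g = 0.2908 m
Total H_L = 1.743 + 0.2908 = 2.034 m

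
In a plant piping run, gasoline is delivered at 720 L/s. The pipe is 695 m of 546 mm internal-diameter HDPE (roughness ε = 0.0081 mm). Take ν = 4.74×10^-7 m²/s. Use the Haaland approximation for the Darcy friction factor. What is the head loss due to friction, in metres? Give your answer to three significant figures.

h_f ≈ 6.20 m

V = 4Q/(πD²) = 4·0.720/(π·0.546²) = 3.075 m/s
Re = VD/ν = 3.075·0.546/4.74×10^-7 = 3.54×10^6 → turbulent
ε/D = 0.0081/546 = 1.48×10^-5
Haaland: f = 0.01010
h_f = f(L/D)V²/(2g) = 0.01010·(695/0.546)·3.075²/(2·9.81) = 6.198 m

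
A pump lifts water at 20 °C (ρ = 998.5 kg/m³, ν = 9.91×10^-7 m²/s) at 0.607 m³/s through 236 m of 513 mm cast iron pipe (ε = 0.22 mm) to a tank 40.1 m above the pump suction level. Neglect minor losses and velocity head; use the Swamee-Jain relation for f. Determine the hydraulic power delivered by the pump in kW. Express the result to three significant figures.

P_hyd ≈ 258 kW

V = 4Q/(πD²) = 2.937 m/s; Re = 1.52×10^6; ε/D = 4.29×10^-4; f = 0.01660
h_f = f(L/D)V²/2g = 3.357 m
Total head H = z + h_f = 40.1 + 3.357 = 43.46 m
P_hyd = ρgQH = 998.5·9.81·0.607·43.46 = 258.4 kW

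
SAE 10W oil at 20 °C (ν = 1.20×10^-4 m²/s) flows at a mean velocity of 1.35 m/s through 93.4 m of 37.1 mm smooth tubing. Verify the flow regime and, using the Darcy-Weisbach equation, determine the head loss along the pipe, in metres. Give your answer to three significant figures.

Re = VD/ν = 1.35·0.03710/1.20×10^-4 = 417 → laminar (Re < 2300)
f = 64/Re = 0.1533
h_f = f(L/D)V²/(2g) = 0.1533·(93.4/0.03710)·1.35²/(2·9.81) = 35.86 m

h_f ≈ 35.9 m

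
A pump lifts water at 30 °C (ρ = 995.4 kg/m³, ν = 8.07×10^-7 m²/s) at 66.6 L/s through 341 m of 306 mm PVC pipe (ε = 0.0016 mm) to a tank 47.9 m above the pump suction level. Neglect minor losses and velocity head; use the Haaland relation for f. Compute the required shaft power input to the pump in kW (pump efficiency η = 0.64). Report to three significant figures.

V = 4Q/(πD²) = 0.9056 m/s; Re = 3.43×10^5; ε/D = 5.23×10^-6; f = 0.01403
h_f = f(L/D)V²/2g = 0.6536 m
Total head H = z + h_f = 47.9 + 0.6536 = 48.55 m
P_hyd = ρgQH = 995.4·9.81·0.0666·48.55 = 31.58 kW
P_shaft = P_hyd/η = 31.58/0.64 = 49.34 kW

P_shaft ≈ 49.3 kW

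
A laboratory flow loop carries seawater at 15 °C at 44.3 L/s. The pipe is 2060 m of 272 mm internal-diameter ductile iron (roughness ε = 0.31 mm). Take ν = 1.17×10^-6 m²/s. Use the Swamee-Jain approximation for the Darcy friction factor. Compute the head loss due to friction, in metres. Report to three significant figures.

h_f ≈ 4.91 m

V = 4Q/(πD²) = 4·0.0443/(π·0.272²) = 0.7624 m/s
Re = VD/ν = 0.7624·0.272/1.17×10^-6 = 1.77×10^5 → turbulent
ε/D = 0.31/272 = 0.00114
Swamee-Jain: f = 0.02188
h_f = f(L/D)V²/(2g) = 0.02188·(2060/0.272)·0.7624²/(2·9.81) = 4.909 m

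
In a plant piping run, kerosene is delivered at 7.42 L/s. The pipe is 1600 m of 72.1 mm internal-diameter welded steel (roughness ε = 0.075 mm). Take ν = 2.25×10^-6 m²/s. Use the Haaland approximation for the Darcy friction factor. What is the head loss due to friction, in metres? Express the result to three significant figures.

h_f ≈ 87.4 m

V = 4Q/(πD²) = 4·0.00742/(π·0.0721²) = 1.817 m/s
Re = VD/ν = 1.817·0.0721/2.25×10^-6 = 5.82×10^4 → turbulent
ε/D = 0.075/72.1 = 0.00104
Haaland: f = 0.02339
h_f = f(L/D)V²/(2g) = 0.02339·(1600/0.0721)·1.817²/(2·9.81) = 87.36 m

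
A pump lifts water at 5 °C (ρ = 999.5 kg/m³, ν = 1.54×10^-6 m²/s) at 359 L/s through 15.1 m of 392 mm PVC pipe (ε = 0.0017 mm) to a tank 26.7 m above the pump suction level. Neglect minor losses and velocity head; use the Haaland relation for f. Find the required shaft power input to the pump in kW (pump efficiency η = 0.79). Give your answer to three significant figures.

P_shaft ≈ 120 kW

V = 4Q/(πD²) = 2.975 m/s; Re = 7.57×10^5; ε/D = 4.34×10^-6; f = 0.01221
h_f = f(L/D)V²/2g = 0.2121 m
Total head H = z + h_f = 26.7 + 0.2121 = 26.91 m
P_hyd = ρgQH = 999.5·9.81·0.359·26.91 = 94.73 kW
P_shaft = P_hyd/η = 94.73/0.79 = 119.9 kW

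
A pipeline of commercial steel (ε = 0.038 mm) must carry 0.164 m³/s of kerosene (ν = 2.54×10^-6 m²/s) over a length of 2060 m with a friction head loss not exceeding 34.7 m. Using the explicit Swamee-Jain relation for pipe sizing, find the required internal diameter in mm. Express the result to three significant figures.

D ≈ 295 mm

Swamee-Jain (Type III): D = 0.66·[ε^1.25·(LQ²/(gh_f))^4.75 + ν·Q^9.4·(L/(gh_f))^5.2]^0.04
LQ²/(gh_f) = 0.1628; L/(gh_f) = 6.052
Term 1 = ε^1.25·(…)^4.75 = 5.37×10^-10; Term 2 = ν·Q^9.4·(…)^5.2 = 1.23×10^-9
D = 0.66·(5.37×10^-10 + 1.23×10^-9)^0.04 = 0.2947 m = 295 mm
Check: V = 2.40 m/s, Re = 2.79×10^5, f = 0.01586, h_f = 32.6 m ≈ 34.7 m ✓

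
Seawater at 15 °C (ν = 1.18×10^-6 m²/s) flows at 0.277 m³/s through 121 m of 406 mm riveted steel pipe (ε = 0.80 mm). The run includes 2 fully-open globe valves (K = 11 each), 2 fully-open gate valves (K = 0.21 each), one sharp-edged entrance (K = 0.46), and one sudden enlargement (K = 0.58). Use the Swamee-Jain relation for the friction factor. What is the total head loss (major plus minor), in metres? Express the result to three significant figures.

V = 4Q/(πD²) = 2.140 m/s; V²/2g = 0.2333 m
Re = 7.36×10^5, ε/D = 0.00197 → f = 0.02367 (Swamee-Jain)
Major: h_f = f(L/D)·V²/2g = 0.02367·298.0·0.2333 = 1.646 m
Minor: ΣK = 23.5; h_m = ΣK·V²/2g = 5.474 m
Total H_L = 1.646 + 5.474 = 7.120 m

H_L ≈ 7.12 m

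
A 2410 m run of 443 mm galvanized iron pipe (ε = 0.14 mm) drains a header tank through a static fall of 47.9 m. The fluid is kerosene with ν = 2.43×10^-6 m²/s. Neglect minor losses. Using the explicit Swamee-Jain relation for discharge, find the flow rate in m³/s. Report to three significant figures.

Swamee-Jain (Type II): Q = -0.965·√(gD⁵h_f/L)·ln[ε/(3.7D) + √(3.17ν²L/(gD³h_f))]
√(gD⁵h_f/L) = √(9.81·0.443⁵·47.9/2410) = 0.05768
ε/(3.7D) = 8.54×10^-5; √(3.17ν²L/(gD³h_f)) = 3.32×10^-5
Q = -0.965·0.05768·ln(1.186×10^-4) = 0.5031 m³/s
Check: V = 3.26 m/s, Re = 5.95×10^5, f = 0.01632, h_f = 48.2 m ≈ 47.9 m ✓

Q ≈ 0.503 m³/s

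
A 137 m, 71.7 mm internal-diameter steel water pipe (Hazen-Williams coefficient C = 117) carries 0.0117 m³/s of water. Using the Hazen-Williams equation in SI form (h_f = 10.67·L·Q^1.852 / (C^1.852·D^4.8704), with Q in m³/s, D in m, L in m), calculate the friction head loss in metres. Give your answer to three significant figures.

h_f = 10.67·137·0.0117^1.852 / (117^1.852·0.0717^4.8704) = 21.43 m

h_f ≈ 21.4 m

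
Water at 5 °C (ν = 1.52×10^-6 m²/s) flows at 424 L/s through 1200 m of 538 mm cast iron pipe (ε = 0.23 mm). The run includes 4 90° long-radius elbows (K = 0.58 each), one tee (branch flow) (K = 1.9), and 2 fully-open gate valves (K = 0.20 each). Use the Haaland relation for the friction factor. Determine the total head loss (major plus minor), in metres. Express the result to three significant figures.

H_L ≈ 7.50 m

V = 4Q/(πD²) = 1.865 m/s; V²/2g = 0.1773 m
Re = 6.60×10^5, ε/D = 4.28×10^-4 → f = 0.01689 (Haaland)
Major: h_f = f(L/D)·V²/2g = 0.01689·2230·0.1773 = 6.679 m
Minor: ΣK = 4.62; h_m = ΣK·V²/2g = 0.8192 m
Total H_L = 6.679 + 0.8192 = 7.498 m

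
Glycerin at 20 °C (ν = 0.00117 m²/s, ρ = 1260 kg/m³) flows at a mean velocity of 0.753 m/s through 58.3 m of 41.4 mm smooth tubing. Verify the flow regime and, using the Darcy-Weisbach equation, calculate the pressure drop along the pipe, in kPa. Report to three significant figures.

Δp ≈ 1210 kPa

Re = VD/ν = 0.753·0.04140/0.00117 = 26.6 → laminar (Re < 2300)
f = 64/Re = 2.402
h_f = f(L/D)V²/(2g) = 2.402·(58.3/0.04140)·0.753²/(2·9.81) = 97.75 m
Δp = ρg·h_f = 1260·9.81·97.75 = 1208 kPa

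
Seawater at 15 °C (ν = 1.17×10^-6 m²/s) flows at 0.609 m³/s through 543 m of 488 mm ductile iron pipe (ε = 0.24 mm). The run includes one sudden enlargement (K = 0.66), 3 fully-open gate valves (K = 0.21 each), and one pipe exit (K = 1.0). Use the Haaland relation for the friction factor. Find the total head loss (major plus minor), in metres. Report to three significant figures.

V = 4Q/(πD²) = 3.256 m/s; V²/2g = 0.5404 m
Re = 1.36×10^6, ε/D = 4.92×10^-4 → f = 0.01700 (Haaland)
Major: h_f = f(L/D)·V²/2g = 0.01700·1113·0.5404 = 10.22 m
Minor: ΣK = 2.29; h_m = ΣK·V²/2g = 1.237 m
Total H_L = 10.22 + 1.237 = 11.46 m

H_L ≈ 11.5 m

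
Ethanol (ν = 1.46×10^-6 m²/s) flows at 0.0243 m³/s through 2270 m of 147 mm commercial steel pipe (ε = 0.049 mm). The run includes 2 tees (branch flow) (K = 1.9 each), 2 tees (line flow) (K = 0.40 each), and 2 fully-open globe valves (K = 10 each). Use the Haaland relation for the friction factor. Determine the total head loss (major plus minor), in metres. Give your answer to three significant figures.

V = 4Q/(πD²) = 1.432 m/s; V²/2g = 0.1045 m
Re = 1.44×10^5, ε/D = 3.33×10^-4 → f = 0.01840 (Haaland)
Major: h_f = f(L/D)·V²/2g = 0.01840·15442·0.1045 = 29.69 m
Minor: ΣK = 24.6; h_m = ΣK·V²/2g = 2.570 m
Total H_L = 29.69 + 2.570 = 32.26 m

H_L ≈ 32.3 m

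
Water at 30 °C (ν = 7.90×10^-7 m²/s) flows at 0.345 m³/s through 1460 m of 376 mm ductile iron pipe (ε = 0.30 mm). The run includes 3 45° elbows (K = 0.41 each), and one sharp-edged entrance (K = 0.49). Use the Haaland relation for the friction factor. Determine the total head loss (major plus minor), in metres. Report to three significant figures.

H_L ≈ 36.9 m

V = 4Q/(πD²) = 3.107 m/s; V²/2g = 0.4920 m
Re = 1.48×10^6, ε/D = 7.98×10^-4 → f = 0.01885 (Haaland)
Major: h_f = f(L/D)·V²/2g = 0.01885·3883·0.4920 = 36.02 m
Minor: ΣK = 1.72; h_m = ΣK·V²/2g = 0.8463 m
Total H_L = 36.02 + 0.8463 = 36.86 m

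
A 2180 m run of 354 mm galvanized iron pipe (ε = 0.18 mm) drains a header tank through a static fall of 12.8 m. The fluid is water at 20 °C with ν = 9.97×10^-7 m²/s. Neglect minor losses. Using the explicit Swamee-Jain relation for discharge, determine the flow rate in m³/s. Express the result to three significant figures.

Swamee-Jain (Type II): Q = -0.965·√(gD⁵h_f/L)·ln[ε/(3.7D) + √(3.17ν²L/(gD³h_f))]
√(gD⁵h_f/L) = √(9.81·0.354⁵·12.8/2180) = 0.01789
ε/(3.7D) = 1.37×10^-4; √(3.17ν²L/(gD³h_f)) = 3.51×10^-5
Q = -0.965·0.01789·ln(1.725×10^-4) = 0.1496 m³/s
Check: V = 1.52 m/s, Re = 5.40×10^5, f = 0.01776, h_f = 12.9 m ≈ 12.8 m ✓

Q ≈ 0.150 m³/s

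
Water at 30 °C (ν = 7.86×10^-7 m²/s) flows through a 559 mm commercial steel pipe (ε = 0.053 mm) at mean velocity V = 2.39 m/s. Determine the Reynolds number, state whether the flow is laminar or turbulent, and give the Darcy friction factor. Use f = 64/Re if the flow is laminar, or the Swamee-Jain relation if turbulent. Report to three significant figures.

Re ≈ 1.70×10^6; turbulent; f ≈ 0.0129

Re = VD/ν = 2.390·0.559/7.86×10^-7 = 1.70×10^6
Re > 4000 → turbulent; ε/D = 9.48×10^-5
Swamee-Jain: f = 0.01291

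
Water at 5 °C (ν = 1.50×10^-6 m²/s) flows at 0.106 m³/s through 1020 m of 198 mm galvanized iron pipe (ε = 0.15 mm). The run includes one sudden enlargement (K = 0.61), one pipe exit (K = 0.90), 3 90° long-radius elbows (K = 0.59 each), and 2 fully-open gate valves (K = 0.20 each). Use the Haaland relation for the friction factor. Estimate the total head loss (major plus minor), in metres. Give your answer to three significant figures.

V = 4Q/(πD²) = 3.443 m/s; V²/2g = 0.6040 m
Re = 4.54×10^5, ε/D = 7.58×10^-4 → f = 0.01910 (Haaland)
Major: h_f = f(L/D)·V²/2g = 0.01910·5152·0.6040 = 59.45 m
Minor: ΣK = 3.68; h_m = ΣK·V²/2g = 2.223 m
Total H_L = 59.45 + 2.223 = 61.67 m

H_L ≈ 61.7 m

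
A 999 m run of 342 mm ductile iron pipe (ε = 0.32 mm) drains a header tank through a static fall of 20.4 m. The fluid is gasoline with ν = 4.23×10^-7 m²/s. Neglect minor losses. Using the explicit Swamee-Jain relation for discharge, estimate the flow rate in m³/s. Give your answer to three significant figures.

Swamee-Jain (Type II): Q = -0.965·√(gD⁵h_f/L)·ln[ε/(3.7D) + √(3.17ν²L/(gD³h_f))]
√(gD⁵h_f/L) = √(9.81·0.342⁵·20.4/999) = 0.03061
ε/(3.7D) = 2.53×10^-4; √(3.17ν²L/(gD³h_f)) = 8.41×10^-6
Q = -0.965·0.03061·ln(2.613×10^-4) = 0.2437 m³/s
Check: V = 2.65 m/s, Re = 2.15×10^6, f = 0.01953, h_f = 20.5 m ≈ 20.4 m ✓

Q ≈ 0.244 m³/s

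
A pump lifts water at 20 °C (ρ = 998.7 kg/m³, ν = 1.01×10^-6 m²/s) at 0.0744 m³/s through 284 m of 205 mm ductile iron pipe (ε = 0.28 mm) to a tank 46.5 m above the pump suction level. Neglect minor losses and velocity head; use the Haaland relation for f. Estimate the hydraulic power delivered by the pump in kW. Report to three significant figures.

P_hyd ≈ 39.6 kW

V = 4Q/(πD²) = 2.254 m/s; Re = 4.58×10^5; ε/D = 0.00137; f = 0.02172
h_f = f(L/D)V²/2g = 7.791 m
Total head H = z + h_f = 46.5 + 7.791 = 54.29 m
P_hyd = ρgQH = 998.7·9.81·0.0744·54.29 = 39.57 kW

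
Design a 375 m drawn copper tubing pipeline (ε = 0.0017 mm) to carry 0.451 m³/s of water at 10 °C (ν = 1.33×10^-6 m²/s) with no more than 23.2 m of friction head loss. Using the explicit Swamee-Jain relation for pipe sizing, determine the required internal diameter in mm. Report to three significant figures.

D ≈ 316 mm

Swamee-Jain (Type III): D = 0.66·[ε^1.25·(LQ²/(gh_f))^4.75 + ν·Q^9.4·(L/(gh_f))^5.2]^0.04
LQ²/(gh_f) = 0.3351; L/(gh_f) = 1.648
Term 1 = ε^1.25·(…)^4.75 = 3.41×10^-10; Term 2 = ν·Q^9.4·(…)^5.2 = 1.00×10^-8
D = 0.66·(3.41×10^-10 + 1.00×10^-8)^0.04 = 0.3163 m = 316 mm
Check: V = 5.74 m/s, Re = 1.36×10^6, f = 0.01119, h_f = 22.3 m ≈ 23.2 m ✓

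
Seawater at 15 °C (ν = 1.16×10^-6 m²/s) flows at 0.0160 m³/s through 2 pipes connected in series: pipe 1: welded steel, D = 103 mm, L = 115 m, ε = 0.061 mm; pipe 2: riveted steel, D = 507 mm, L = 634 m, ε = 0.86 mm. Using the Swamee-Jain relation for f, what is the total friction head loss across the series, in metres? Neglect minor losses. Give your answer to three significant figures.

H ≈ 4.14 m

Pipe 1: V = 1.920 m/s, Re = 1.71×10^5, ε/D = 5.92×10^-4, f = 0.01967, h_1 = f(L/D)V²/2g = 4.128 m
Pipe 2: V = 0.07925 m/s, Re = 3.46×10^4, ε/D = 0.00170, f = 0.02720, h_2 = f(L/D)V²/2g = 0.01089 m
Series → Q common, losses add: H = Σh = 4.139 m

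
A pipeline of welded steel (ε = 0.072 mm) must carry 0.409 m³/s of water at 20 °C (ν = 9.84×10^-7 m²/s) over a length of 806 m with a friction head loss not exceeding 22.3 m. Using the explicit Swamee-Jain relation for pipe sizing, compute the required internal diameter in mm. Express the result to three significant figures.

Swamee-Jain (Type III): D = 0.66·[ε^1.25·(LQ²/(gh_f))^4.75 + ν·Q^9.4·(L/(gh_f))^5.2]^0.04
LQ²/(gh_f) = 0.6163; L/(gh_f) = 3.684
Term 1 = ε^1.25·(…)^4.75 = 6.66×10^-7; Term 2 = ν·Q^9.4·(…)^5.2 = 1.94×10^-7
D = 0.66·(6.66×10^-7 + 1.94×10^-7)^0.04 = 0.3775 m = 378 mm
Check: V = 3.65 m/s, Re = 1.40×10^6, f = 0.01441, h_f = 20.9 m ≈ 22.3 m ✓

D ≈ 378 mm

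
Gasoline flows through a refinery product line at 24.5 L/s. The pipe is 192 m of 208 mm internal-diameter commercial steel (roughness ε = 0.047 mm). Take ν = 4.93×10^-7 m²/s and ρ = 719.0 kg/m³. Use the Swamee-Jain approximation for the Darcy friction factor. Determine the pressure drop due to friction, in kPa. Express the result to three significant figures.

Δp ≈ 2.84 kPa

V = 4Q/(πD²) = 4·0.0245/(π·0.208²) = 0.7210 m/s
Re = VD/ν = 0.7210·0.208/4.93×10^-7 = 3.04×10^5 → turbulent
ε/D = 0.047/208 = 2.26×10^-4
Swamee-Jain: f = 0.01649
h_f = f(L/D)V²/(2g) = 0.01649·(192/0.208)·0.7210²/(2·9.81) = 0.4033 m
Δp = ρg·h_f = 719.0·9.81·0.4033 = 2.845 kPa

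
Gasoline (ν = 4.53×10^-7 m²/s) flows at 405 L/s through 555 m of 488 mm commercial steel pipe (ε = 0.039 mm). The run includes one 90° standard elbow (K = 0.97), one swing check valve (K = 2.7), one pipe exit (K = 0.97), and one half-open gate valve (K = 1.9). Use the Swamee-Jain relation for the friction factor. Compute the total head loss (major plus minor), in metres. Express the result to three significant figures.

H_L ≈ 4.93 m

V = 4Q/(πD²) = 2.165 m/s; V²/2g = 0.2390 m
Re = 2.33×10^6, ε/D = 7.99×10^-5 → f = 0.01239 (Swamee-Jain)
Major: h_f = f(L/D)·V²/2g = 0.01239·1137·0.2390 = 3.368 m
Minor: ΣK = 6.54; h_m = ΣK·V²/2g = 1.563 m
Total H_L = 3.368 + 1.563 = 4.931 m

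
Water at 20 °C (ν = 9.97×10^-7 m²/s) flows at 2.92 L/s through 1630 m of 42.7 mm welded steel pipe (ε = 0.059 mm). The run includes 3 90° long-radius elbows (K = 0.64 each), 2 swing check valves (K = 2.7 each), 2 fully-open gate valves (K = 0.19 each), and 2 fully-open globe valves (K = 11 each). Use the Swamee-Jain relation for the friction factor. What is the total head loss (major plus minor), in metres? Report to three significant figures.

H_L ≈ 199 m

V = 4Q/(πD²) = 2.039 m/s; V²/2g = 0.2119 m
Re = 8.73×10^4, ε/D = 0.00138 → f = 0.02385 (Swamee-Jain)
Major: h_f = f(L/D)·V²/2g = 0.02385·38173·0.2119 = 192.9 m
Minor: ΣK = 29.7; h_m = ΣK·V²/2g = 6.294 m
Total H_L = 192.9 + 6.294 = 199.2 m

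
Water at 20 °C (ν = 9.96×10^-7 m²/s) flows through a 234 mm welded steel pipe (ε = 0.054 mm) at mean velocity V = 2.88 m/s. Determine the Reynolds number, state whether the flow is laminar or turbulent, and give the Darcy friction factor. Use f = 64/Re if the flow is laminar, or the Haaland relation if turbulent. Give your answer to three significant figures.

Re = VD/ν = 2.880·0.234/9.96×10^-7 = 6.77×10^5
Re > 4000 → turbulent; ε/D = 2.31×10^-4
Haaland: f = 0.01525

Re ≈ 6.77×10^5; turbulent; f ≈ 0.0152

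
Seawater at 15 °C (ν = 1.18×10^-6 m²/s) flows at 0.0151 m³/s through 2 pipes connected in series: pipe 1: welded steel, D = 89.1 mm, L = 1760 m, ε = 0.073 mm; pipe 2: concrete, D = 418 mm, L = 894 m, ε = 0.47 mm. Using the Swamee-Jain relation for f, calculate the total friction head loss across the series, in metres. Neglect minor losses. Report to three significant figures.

Pipe 1: V = 2.422 m/s, Re = 1.83×10^5, ε/D = 8.19×10^-4, f = 0.02058, h_1 = f(L/D)V²/2g = 121.5 m
Pipe 2: V = 0.1100 m/s, Re = 3.90×10^4, ε/D = 0.00112, f = 0.02539, h_2 = f(L/D)V²/2g = 0.03351 m
Series → Q common, losses add: H = Σh = 121.5 m

H ≈ 122 m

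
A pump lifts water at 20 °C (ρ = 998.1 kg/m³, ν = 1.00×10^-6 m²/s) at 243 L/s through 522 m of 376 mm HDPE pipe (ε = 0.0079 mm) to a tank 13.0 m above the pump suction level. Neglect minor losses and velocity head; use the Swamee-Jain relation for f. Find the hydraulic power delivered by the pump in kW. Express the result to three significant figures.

P_hyd ≈ 41.0 kW

V = 4Q/(πD²) = 2.188 m/s; Re = 8.23×10^5; ε/D = 2.10×10^-5; f = 0.01244
h_f = f(L/D)V²/2g = 4.216 m
Total head H = z + h_f = 13.0 + 4.216 = 17.22 m
P_hyd = ρgQH = 998.1·9.81·0.243·17.22 = 40.96 kW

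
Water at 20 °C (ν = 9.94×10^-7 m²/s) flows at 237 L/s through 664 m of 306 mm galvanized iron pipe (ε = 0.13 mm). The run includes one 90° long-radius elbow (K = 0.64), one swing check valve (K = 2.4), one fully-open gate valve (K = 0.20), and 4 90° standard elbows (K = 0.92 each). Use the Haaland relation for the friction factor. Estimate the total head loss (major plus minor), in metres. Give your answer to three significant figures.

H_L ≈ 22.8 m

V = 4Q/(πD²) = 3.223 m/s; V²/2g = 0.5293 m
Re = 9.92×10^5, ε/D = 4.25×10^-4 → f = 0.01664 (Haaland)
Major: h_f = f(L/D)·V²/2g = 0.01664·2170·0.5293 = 19.11 m
Minor: ΣK = 6.92; h_m = ΣK·V²/2g = 3.663 m
Total H_L = 19.11 + 3.663 = 22.77 m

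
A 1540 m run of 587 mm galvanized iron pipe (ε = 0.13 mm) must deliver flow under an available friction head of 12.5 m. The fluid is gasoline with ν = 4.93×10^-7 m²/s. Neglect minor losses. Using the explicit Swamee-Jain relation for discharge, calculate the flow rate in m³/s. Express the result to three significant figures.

Q ≈ 0.691 m³/s

Swamee-Jain (Type II): Q = -0.965·√(gD⁵h_f/L)·ln[ε/(3.7D) + √(3.17ν²L/(gD³h_f))]
√(gD⁵h_f/L) = √(9.81·0.587⁵·12.5/1540) = 0.07449
ε/(3.7D) = 5.99×10^-5; √(3.17ν²L/(gD³h_f)) = 6.92×10^-6
Q = -0.965·0.07449·ln(6.677×10^-5) = 0.6911 m³/s
Check: V = 2.55 m/s, Re = 3.04×10^6, f = 0.01441, h_f = 12.6 m ≈ 12.5 m ✓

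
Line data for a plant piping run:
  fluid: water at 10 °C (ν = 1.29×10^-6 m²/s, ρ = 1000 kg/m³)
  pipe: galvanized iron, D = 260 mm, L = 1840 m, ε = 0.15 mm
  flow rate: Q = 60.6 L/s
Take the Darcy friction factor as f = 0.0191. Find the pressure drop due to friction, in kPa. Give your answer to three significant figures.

V = 4Q/(πD²) = 4·0.0606/(π·0.260²) = 1.141 m/s
h_f = f(L/D)V²/(2g) = 0.01910·(1840/0.260)·1.141²/(2·9.81) = 8.975 m
Δp = ρg·h_f = 1000·9.81·8.975 = 88.05 kPa

Δp ≈ 88.0 kPa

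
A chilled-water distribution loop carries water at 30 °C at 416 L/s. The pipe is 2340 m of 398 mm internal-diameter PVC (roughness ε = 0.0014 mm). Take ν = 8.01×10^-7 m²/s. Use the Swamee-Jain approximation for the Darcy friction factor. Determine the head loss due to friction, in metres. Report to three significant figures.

V = 4Q/(πD²) = 4·0.416/(π·0.398²) = 3.344 m/s
Re = VD/ν = 3.344·0.398/8.01×10^-7 = 1.66×10^6 → turbulent
ε/D = 0.0014/398 = 3.52×10^-6
Swamee-Jain: f = 0.01080
h_f = f(L/D)V²/(2g) = 0.01080·(2340/0.398)·3.344²/(2·9.81) = 36.18 m

h_f ≈ 36.2 m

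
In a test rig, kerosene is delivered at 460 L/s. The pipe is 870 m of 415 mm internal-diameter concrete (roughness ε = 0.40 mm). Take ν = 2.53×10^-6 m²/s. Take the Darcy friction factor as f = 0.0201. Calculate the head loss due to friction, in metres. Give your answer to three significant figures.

V = 4Q/(πD²) = 4·0.460/(π·0.415²) = 3.401 m/s
h_f = f(L/D)V²/(2g) = 0.02010·(870/0.415)·3.401²/(2·9.81) = 24.84 m

h_f ≈ 24.8 m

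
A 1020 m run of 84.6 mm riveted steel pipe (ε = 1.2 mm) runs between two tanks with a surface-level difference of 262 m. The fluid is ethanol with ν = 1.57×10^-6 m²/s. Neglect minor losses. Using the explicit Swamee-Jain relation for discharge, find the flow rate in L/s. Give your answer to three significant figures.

Q ≈ 17.7 L/s

Swamee-Jain (Type II): Q = -0.965·√(gD⁵h_f/L)·ln[ε/(3.7D) + √(3.17ν²L/(gD³h_f))]
√(gD⁵h_f/L) = √(9.81·0.0846⁵·262/1020) = 0.003305
ε/(3.7D) = 0.00383; √(3.17ν²L/(gD³h_f)) = 7.16×10^-5
Q = -0.965·0.003305·ln(0.003905) = 0.01768 m³/s
Check: V = 3.15 m/s, Re = 1.70×10^5, f = 0.04327, h_f = 263 m ≈ 262 m ✓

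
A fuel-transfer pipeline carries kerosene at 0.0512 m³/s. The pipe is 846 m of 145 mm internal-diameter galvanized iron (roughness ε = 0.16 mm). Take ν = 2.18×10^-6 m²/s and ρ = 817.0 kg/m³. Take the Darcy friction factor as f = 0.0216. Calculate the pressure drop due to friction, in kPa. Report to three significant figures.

V = 4Q/(πD²) = 4·0.0512/(π·0.145²) = 3.101 m/s
h_f = f(L/D)V²/(2g) = 0.02160·(846/0.145)·3.101²/(2·9.81) = 61.75 m
Δp = ρg·h_f = 817.0·9.81·61.75 = 494.9 kPa

Δp ≈ 495 kPa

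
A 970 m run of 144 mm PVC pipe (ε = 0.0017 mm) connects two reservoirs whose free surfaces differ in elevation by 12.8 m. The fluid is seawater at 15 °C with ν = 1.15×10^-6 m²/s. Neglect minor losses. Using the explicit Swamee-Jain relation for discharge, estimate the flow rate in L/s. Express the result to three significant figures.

Swamee-Jain (Type II): Q = -0.965·√(gD⁵h_f/L)·ln[ε/(3.7D) + √(3.17ν²L/(gD³h_f))]
√(gD⁵h_f/L) = √(9.81·0.144⁵·12.8/970) = 0.002831
ε/(3.7D) = 3.19×10^-6; √(3.17ν²L/(gD³h_f)) = 1.04×10^-4
Q = -0.965·0.002831·ln(1.073×10^-4) = 0.02497 m³/s
Check: V = 1.53 m/s, Re = 1.92×10^5, f = 0.01576, h_f = 12.7 m ≈ 12.8 m ✓

Q ≈ 25.0 L/s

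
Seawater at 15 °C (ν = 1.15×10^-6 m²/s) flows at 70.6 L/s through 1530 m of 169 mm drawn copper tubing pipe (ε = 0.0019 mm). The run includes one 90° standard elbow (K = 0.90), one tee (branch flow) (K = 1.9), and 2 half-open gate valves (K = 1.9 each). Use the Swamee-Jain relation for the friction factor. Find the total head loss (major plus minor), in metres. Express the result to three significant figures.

V = 4Q/(πD²) = 3.147 m/s; V²/2g = 0.5049 m
Re = 4.63×10^5, ε/D = 1.12×10^-5 → f = 0.01345 (Swamee-Jain)
Major: h_f = f(L/D)·V²/2g = 0.01345·9053·0.5049 = 61.46 m
Minor: ΣK = 6.60; h_m = ΣK·V²/2g = 3.332 m
Total H_L = 61.46 + 3.332 = 64.80 m

H_L ≈ 64.8 m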